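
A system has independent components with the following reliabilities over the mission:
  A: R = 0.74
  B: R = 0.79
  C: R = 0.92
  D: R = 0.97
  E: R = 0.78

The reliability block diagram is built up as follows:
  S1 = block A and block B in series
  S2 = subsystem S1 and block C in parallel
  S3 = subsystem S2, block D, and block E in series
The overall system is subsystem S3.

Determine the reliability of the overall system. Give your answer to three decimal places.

0.731

Series (A and B): 0.74000 × 0.79000 = 0.58460
Parallel ([0.58460] and C): 1 − (1 − 0.58460)(1 − 0.92000) = 0.96677
Series ([0.96677], D, and E): 0.96677 × 0.97000 × 0.78000 = 0.731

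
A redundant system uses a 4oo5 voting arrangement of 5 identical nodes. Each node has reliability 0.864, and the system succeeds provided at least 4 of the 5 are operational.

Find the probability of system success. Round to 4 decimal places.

0.8604

R = Σ_{i=4}^{5} C(5,i) p^i (1−p)^{5−i} with p = 0.864
C(5,4)·0.864^4·0.136^1 = 0.378934
C(5,5)·0.864^5·0.136^0 = 0.481469
Sum = 0.8604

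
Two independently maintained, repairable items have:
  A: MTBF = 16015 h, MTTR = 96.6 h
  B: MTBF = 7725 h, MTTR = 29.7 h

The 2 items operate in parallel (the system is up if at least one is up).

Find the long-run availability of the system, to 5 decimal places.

0.99998

A(A) = MTBF/(MTBF+MTTR) = 16015/(16015+96.6) = 0.994004
A(B) = MTBF/(MTBF+MTTR) = 7725/(7725+29.7) = 0.996170
Parallel availability: 1 − (1 − 0.994004)(1 − 0.996170) = 0.99998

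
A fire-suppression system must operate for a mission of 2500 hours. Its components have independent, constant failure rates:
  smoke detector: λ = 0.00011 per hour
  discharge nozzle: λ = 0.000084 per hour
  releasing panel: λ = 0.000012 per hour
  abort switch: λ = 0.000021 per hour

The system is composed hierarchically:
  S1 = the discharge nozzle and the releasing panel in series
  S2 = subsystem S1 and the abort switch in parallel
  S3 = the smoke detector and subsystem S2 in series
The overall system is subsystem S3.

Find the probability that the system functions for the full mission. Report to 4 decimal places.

R(smoke detector) = exp(−0.00011 × 2500) = 0.759572
R(discharge nozzle) = exp(−0.000084 × 2500) = 0.810584
R(releasing panel) = exp(−0.000012 × 2500) = 0.970446
R(abort switch) = exp(−0.000021 × 2500) = 0.948854
Series (discharge nozzle and releasing panel): 0.810584 × 0.970446 = 0.786628
Parallel ([0.786628] and abort switch): 1 − (1 − 0.786628)(1 − 0.948854) = 0.989087
Series (smoke detector and [0.989087]): 0.759572 × 0.989087 = 0.7513

0.7513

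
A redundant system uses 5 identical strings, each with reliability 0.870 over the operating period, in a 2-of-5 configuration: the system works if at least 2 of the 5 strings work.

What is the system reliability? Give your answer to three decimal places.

0.999

R = Σ_{i=2}^{5} C(5,i) p^i (1−p)^{5−i} with p = 0.870
C(5,2)·0.870^2·0.130^3 = 0.01663
C(5,3)·0.870^3·0.130^2 = 0.11129
C(5,4)·0.870^4·0.130^1 = 0.37238
C(5,5)·0.870^5·0.130^0 = 0.49842
Sum = 0.999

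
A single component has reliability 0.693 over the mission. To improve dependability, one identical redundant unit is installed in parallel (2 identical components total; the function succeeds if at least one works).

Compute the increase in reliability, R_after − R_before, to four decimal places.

0.2128

R_before = 0.693
R_after = 1 − (1 − 0.693)^2 = 0.9058
ΔR = 0.9058 − 0.693 = 0.2128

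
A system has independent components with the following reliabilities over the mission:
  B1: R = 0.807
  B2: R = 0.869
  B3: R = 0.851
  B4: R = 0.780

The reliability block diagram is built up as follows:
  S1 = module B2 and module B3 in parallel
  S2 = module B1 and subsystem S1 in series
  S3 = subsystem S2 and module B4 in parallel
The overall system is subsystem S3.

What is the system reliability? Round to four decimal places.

Parallel (B2 and B3): 1 − (1 − 0.869000)(1 − 0.851000) = 0.980481
Series (B1 and [0.980481]): 0.807000 × 0.980481 = 0.791248
Parallel ([0.791248] and B4): 1 − (1 − 0.791248)(1 − 0.780000) = 0.9541

0.9541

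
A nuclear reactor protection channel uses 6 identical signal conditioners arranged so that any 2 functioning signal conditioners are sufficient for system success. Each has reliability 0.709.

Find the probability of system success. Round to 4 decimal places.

R = Σ_{i=2}^{6} C(6,i) p^i (1−p)^{6−i} with p = 0.709
C(6,2)·0.709^2·0.291^4 = 0.054070
C(6,3)·0.709^3·0.291^3 = 0.175650
C(6,4)·0.709^4·0.291^2 = 0.320968
C(6,5)·0.709^5·0.291^1 = 0.312806
C(6,6)·0.709^6·0.291^0 = 0.127022
Sum = 0.9905

0.9905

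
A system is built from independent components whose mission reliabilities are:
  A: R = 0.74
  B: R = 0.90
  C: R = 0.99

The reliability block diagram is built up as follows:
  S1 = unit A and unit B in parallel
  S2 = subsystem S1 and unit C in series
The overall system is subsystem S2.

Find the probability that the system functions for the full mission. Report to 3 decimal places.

0.964

Parallel (A and B): 1 − (1 − 0.74000)(1 − 0.90000) = 0.97400
Series ([0.97400] and C): 0.97400 × 0.99000 = 0.964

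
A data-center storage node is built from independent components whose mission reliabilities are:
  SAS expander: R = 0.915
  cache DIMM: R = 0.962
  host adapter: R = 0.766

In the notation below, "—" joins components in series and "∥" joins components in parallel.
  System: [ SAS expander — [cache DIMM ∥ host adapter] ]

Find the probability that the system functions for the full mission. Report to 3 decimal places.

Parallel (cache DIMM and host adapter): 1 − (1 − 0.96200)(1 − 0.76600) = 0.99111
Series (SAS expander and [0.99111]): 0.91500 × 0.99111 = 0.907

0.907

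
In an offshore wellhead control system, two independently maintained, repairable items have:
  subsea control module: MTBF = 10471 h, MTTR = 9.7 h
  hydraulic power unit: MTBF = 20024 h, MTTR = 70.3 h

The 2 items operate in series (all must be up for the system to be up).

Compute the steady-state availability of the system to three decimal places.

0.996

A(subsea control module) = MTBF/(MTBF+MTTR) = 10471/(10471+9.7) = 0.999074
A(hydraulic power unit) = MTBF/(MTBF+MTTR) = 20024/(20024+70.3) = 0.996501
Series availability: 0.999074 × 0.996501 = 0.996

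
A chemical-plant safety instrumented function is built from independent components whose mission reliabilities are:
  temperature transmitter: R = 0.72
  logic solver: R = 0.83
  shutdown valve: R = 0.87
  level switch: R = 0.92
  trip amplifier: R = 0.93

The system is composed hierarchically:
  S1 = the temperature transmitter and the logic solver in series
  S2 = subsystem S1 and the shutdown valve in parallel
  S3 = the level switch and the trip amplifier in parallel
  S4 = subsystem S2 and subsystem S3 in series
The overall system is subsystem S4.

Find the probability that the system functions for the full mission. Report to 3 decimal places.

0.942

Series (temperature transmitter and logic solver): 0.72000 × 0.83000 = 0.59760
Parallel ([0.59760] and shutdown valve): 1 − (1 − 0.59760)(1 − 0.87000) = 0.94769
Parallel (level switch and trip amplifier): 1 − (1 − 0.92000)(1 − 0.93000) = 0.99440
Series ([0.94769] and [0.99440]): 0.94769 × 0.99440 = 0.942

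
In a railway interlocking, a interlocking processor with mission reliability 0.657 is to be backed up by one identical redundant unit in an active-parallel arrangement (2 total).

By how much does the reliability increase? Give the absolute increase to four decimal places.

R_before = 0.657
R_after = 1 − (1 − 0.657)^2 = 0.8824
ΔR = 0.8824 − 0.657 = 0.2254

0.2254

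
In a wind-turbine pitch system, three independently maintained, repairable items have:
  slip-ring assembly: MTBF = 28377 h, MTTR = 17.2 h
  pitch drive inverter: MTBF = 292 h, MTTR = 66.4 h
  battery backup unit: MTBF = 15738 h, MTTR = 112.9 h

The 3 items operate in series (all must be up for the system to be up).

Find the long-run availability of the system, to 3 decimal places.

A(slip-ring assembly) = MTBF/(MTBF+MTTR) = 28377/(28377+17.2) = 0.999394
A(pitch drive inverter) = MTBF/(MTBF+MTTR) = 292/(292+66.4) = 0.814732
A(battery backup unit) = MTBF/(MTBF+MTTR) = 15738/(15738+112.9) = 0.992877
Series availability: 0.999394 × 0.814732 × 0.992877 = 0.808

0.808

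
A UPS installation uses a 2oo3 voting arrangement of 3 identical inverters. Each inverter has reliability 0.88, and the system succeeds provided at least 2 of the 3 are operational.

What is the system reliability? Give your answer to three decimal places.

0.960

R = Σ_{i=2}^{3} C(3,i) p^i (1−p)^{3−i} with p = 0.88
C(3,2)·0.88^2·0.12^1 = 0.27878
C(3,3)·0.88^3·0.12^0 = 0.68147
Sum = 0.960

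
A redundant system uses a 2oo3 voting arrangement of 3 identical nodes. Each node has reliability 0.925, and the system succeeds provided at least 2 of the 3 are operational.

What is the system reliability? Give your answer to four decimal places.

0.9840

R = Σ_{i=2}^{3} C(3,i) p^i (1−p)^{3−i} with p = 0.925
C(3,2)·0.925^2·0.075^1 = 0.192516
C(3,3)·0.925^3·0.075^0 = 0.791453
Sum = 0.9840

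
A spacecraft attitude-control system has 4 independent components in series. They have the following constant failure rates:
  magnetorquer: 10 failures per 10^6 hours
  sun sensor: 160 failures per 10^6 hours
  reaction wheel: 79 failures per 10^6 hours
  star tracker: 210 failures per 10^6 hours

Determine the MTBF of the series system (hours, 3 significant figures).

2180

Series of exponential components: λ_sys = Σ λ_i
λ_sys = 0.000010 + 0.00016 + 0.000079 + 0.00021 = 4.5900e-04 /h
MTBF = 1 / λ_sys = 2180 h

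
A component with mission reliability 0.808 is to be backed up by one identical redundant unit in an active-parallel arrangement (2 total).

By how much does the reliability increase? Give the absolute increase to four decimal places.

R_before = 0.808
R_after = 1 − (1 − 0.808)^2 = 0.9631
ΔR = 0.9631 − 0.808 = 0.1551

0.1551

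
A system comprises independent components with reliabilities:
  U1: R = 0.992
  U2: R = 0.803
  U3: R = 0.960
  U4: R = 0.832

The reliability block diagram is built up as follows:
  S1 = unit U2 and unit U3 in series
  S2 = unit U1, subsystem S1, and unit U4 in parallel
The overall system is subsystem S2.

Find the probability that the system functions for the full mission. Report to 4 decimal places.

Series (U2 and U3): 0.803000 × 0.960000 = 0.770880
Parallel (U1, [0.770880], and U4): 1 − (1 − 0.992000)(1 − 0.770880)(1 − 0.832000) = 0.9997

0.9997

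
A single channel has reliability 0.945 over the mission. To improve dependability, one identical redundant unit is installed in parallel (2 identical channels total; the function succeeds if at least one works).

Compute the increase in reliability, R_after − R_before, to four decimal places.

0.0520

R_before = 0.945
R_after = 1 − (1 − 0.945)^2 = 0.9970
ΔR = 0.9970 − 0.945 = 0.0520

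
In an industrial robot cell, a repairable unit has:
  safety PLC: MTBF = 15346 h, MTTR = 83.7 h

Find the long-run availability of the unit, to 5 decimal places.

0.99458

A(safety PLC) = MTBF/(MTBF+MTTR) = 15346/(15346+83.7) = 0.99458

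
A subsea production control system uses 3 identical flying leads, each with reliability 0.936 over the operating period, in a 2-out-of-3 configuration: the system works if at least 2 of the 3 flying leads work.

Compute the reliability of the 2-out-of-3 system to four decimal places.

0.9882

R = Σ_{i=2}^{3} C(3,i) p^i (1−p)^{3−i} with p = 0.936
C(3,2)·0.936^2·0.064^1 = 0.168210
C(3,3)·0.936^3·0.064^0 = 0.820026
Sum = 0.9882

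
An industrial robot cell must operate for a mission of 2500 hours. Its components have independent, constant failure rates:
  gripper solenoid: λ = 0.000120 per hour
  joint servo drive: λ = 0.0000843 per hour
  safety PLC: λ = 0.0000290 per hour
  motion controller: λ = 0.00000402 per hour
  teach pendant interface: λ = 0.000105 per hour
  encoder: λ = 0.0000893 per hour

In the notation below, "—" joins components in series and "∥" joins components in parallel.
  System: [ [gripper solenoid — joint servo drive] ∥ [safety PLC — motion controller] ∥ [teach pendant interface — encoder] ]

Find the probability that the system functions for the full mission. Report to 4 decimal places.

R(gripper solenoid) = exp(−0.000120 × 2500) = 0.740818
R(joint servo drive) = exp(−0.0000843 × 2500) = 0.809977
R(safety PLC) = exp(−0.0000290 × 2500) = 0.930066
R(motion controller) = exp(−0.00000402 × 2500) = 0.990000
R(teach pendant interface) = exp(−0.000105 × 2500) = 0.769126
R(encoder) = exp(−0.0000893 × 2500) = 0.799915
Series (gripper solenoid and joint servo drive): 0.740818 × 0.809977 = 0.600046
Series (safety PLC and motion controller): 0.930066 × 0.990000 = 0.920765
Series (teach pendant interface and encoder): 0.769126 × 0.799915 = 0.615235
Parallel ([0.600046], [0.920765], and [0.615235]): 1 − (1 − 0.600046)(1 − 0.920765)(1 − 0.615235) = 0.9878

0.9878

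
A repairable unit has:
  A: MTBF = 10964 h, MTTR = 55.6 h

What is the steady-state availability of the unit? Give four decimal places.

0.9950

A(A) = MTBF/(MTBF+MTTR) = 10964/(10964+55.6) = 0.9950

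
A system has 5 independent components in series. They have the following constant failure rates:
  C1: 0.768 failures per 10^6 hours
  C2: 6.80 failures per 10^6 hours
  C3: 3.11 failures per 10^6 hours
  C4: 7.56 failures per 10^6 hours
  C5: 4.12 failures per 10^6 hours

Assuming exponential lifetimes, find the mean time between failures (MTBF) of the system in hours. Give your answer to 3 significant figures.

Series of exponential components: λ_sys = Σ λ_i
λ_sys = 0.000000768 + 0.00000680 + 0.00000311 + 0.00000756 + 0.00000412 = 2.2358e-05 /h
MTBF = 1 / λ_sys = 44700 h

44700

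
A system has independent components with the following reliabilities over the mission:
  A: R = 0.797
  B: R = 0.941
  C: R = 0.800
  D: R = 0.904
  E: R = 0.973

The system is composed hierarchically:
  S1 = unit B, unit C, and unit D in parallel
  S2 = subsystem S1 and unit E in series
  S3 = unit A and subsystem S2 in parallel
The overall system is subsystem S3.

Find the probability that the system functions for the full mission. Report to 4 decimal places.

0.9943

Parallel (B, C, and D): 1 − (1 − 0.941000)(1 − 0.800000)(1 − 0.904000) = 0.998867
Series ([0.998867] and E): 0.998867 × 0.973000 = 0.971898
Parallel (A and [0.971898]): 1 − (1 − 0.797000)(1 − 0.971898) = 0.9943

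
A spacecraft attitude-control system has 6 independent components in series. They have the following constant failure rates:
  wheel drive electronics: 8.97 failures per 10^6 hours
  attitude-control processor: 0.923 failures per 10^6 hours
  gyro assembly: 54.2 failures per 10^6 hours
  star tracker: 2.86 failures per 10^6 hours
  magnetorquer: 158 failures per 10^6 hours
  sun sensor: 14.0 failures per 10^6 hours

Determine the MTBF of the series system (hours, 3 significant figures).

Series of exponential components: λ_sys = Σ λ_i
λ_sys = 0.00000897 + 0.000000923 + 0.0000542 + 0.00000286 + 0.000158 + 0.0000140 = 2.3895e-04 /h
MTBF = 1 / λ_sys = 4180 h

4180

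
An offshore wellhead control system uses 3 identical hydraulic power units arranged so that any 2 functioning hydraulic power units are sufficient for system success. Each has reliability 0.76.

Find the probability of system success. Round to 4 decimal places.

R = Σ_{i=2}^{3} C(3,i) p^i (1−p)^{3−i} with p = 0.76
C(3,2)·0.76^2·0.24^1 = 0.415872
C(3,3)·0.76^3·0.24^0 = 0.438976
Sum = 0.8548

0.8548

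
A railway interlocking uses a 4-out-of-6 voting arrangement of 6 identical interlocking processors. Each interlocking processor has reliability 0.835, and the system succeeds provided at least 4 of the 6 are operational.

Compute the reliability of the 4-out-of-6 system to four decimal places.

0.9393

R = Σ_{i=4}^{6} C(6,i) p^i (1−p)^{6−i} with p = 0.835
C(6,4)·0.835^4·0.165^2 = 0.198520
C(6,5)·0.835^5·0.165^1 = 0.401853
C(6,6)·0.835^6·0.165^0 = 0.338937
Sum = 0.9393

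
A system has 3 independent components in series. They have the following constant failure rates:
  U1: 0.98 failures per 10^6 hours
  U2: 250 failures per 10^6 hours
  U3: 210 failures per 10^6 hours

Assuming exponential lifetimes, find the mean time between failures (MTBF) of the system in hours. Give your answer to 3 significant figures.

Series of exponential components: λ_sys = Σ λ_i
λ_sys = 0.00000098 + 0.00025 + 0.00021 = 4.6098e-04 /h
MTBF = 1 / λ_sys = 2170 h

2170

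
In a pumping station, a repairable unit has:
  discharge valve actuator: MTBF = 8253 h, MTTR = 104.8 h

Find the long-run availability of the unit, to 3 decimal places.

0.987

A(discharge valve actuator) = MTBF/(MTBF+MTTR) = 8253/(8253+104.8) = 0.987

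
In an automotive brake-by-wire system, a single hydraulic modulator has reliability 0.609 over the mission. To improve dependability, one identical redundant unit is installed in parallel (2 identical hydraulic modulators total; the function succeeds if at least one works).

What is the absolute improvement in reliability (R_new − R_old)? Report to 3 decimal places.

0.238

R_before = 0.609
R_after = 1 − (1 − 0.609)^2 = 0.847
ΔR = 0.847 − 0.609 = 0.238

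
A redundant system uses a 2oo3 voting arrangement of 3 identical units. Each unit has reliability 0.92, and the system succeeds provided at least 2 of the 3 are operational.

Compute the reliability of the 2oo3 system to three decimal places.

0.982

R = Σ_{i=2}^{3} C(3,i) p^i (1−p)^{3−i} with p = 0.92
C(3,2)·0.92^2·0.08^1 = 0.20314
C(3,3)·0.92^3·0.08^0 = 0.77869
Sum = 0.982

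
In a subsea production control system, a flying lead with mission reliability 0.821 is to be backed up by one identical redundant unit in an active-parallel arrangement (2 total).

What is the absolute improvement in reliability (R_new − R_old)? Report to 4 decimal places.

0.1470

R_before = 0.821
R_after = 1 − (1 − 0.821)^2 = 0.9680
ΔR = 0.9680 − 0.821 = 0.1470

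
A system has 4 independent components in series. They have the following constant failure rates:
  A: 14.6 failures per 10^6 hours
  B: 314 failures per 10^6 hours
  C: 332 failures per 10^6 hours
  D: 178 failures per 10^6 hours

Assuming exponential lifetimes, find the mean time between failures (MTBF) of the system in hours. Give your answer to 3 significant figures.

Series of exponential components: λ_sys = Σ λ_i
λ_sys = 0.0000146 + 0.000314 + 0.000332 + 0.000178 = 8.3860e-04 /h
MTBF = 1 / λ_sys = 1190 h

1190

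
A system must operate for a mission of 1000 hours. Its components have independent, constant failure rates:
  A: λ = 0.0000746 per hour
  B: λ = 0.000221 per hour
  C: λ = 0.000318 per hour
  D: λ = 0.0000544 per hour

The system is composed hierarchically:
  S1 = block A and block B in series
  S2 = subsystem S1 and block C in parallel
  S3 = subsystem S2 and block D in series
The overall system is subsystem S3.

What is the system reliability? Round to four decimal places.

0.8810

R(A) = exp(−0.0000746 × 1000) = 0.928115
R(B) = exp(−0.000221 × 1000) = 0.801717
R(C) = exp(−0.000318 × 1000) = 0.727603
R(D) = exp(−0.0000544 × 1000) = 0.947053
Series (A and B): 0.928115 × 0.801717 = 0.744086
Parallel ([0.744086] and C): 1 − (1 − 0.744086)(1 − 0.727603) = 0.930290
Series ([0.930290] and D): 0.930290 × 0.947053 = 0.8810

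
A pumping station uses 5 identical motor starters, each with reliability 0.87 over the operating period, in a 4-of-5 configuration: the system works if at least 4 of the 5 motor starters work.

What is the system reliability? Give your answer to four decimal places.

0.8708

R = Σ_{i=4}^{5} C(5,i) p^i (1−p)^{5−i} with p = 0.87
C(5,4)·0.87^4·0.13^1 = 0.372383
C(5,5)·0.87^5·0.13^0 = 0.498421
Sum = 0.8708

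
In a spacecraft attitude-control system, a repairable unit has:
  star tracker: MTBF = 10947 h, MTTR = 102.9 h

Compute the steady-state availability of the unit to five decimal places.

0.99069

A(star tracker) = MTBF/(MTBF+MTTR) = 10947/(10947+102.9) = 0.99069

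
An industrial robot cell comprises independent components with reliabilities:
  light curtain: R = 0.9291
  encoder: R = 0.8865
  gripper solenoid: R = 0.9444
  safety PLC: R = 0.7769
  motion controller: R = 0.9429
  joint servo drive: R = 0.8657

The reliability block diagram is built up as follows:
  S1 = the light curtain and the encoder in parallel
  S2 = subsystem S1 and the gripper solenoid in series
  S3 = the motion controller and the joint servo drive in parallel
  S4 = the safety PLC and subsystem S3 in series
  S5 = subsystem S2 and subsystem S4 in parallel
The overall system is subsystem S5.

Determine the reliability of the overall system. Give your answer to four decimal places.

0.9855

Parallel (light curtain and encoder): 1 − (1 − 0.929100)(1 − 0.886500) = 0.991953
Series ([0.991953] and gripper solenoid): 0.991953 × 0.944400 = 0.936800
Parallel (motion controller and joint servo drive): 1 − (1 − 0.942900)(1 − 0.865700) = 0.992331
Series (safety PLC and [0.992331]): 0.776900 × 0.992331 = 0.770942
Parallel ([0.936800] and [0.770942]): 1 − (1 − 0.936800)(1 − 0.770942) = 0.9855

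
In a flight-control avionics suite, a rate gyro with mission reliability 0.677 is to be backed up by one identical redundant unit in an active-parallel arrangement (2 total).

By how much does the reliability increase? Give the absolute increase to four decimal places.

R_before = 0.677
R_after = 1 − (1 − 0.677)^2 = 0.8957
ΔR = 0.8957 − 0.677 = 0.2187

0.2187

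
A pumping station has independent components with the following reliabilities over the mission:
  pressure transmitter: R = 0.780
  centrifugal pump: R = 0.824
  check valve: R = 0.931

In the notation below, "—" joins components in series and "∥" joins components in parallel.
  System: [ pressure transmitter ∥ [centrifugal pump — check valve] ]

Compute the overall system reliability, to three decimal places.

Series (centrifugal pump and check valve): 0.82400 × 0.93100 = 0.76714
Parallel (pressure transmitter and [0.76714]): 1 − (1 − 0.78000)(1 − 0.76714) = 0.949

0.949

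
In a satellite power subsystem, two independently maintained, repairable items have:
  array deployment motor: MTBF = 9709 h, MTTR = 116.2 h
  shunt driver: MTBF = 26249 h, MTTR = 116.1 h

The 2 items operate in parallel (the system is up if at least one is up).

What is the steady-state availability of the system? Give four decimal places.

A(array deployment motor) = MTBF/(MTBF+MTTR) = 9709/(9709+116.2) = 0.988173
A(shunt driver) = MTBF/(MTBF+MTTR) = 26249/(26249+116.1) = 0.995596
Parallel availability: 1 − (1 − 0.988173)(1 − 0.995596) = 0.9999

0.9999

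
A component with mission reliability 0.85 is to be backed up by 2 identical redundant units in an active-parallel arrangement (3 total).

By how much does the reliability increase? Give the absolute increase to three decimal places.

0.147

R_before = 0.85
R_after = 1 − (1 − 0.85)^3 = 0.997
ΔR = 0.997 − 0.85 = 0.147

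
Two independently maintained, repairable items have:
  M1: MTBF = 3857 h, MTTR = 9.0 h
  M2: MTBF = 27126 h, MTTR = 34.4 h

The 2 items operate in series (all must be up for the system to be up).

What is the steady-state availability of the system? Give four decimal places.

A(M1) = MTBF/(MTBF+MTTR) = 3857/(3857+9.0) = 0.997672
A(M2) = MTBF/(MTBF+MTTR) = 27126/(27126+34.4) = 0.998733
Series availability: 0.997672 × 0.998733 = 0.9964

0.9964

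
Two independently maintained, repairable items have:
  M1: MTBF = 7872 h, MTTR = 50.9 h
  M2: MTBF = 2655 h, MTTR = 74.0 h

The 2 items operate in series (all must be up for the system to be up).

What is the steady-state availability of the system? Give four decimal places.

A(M1) = MTBF/(MTBF+MTTR) = 7872/(7872+50.9) = 0.993576
A(M2) = MTBF/(MTBF+MTTR) = 2655/(2655+74.0) = 0.972884
Series availability: 0.993576 × 0.972884 = 0.9666

0.9666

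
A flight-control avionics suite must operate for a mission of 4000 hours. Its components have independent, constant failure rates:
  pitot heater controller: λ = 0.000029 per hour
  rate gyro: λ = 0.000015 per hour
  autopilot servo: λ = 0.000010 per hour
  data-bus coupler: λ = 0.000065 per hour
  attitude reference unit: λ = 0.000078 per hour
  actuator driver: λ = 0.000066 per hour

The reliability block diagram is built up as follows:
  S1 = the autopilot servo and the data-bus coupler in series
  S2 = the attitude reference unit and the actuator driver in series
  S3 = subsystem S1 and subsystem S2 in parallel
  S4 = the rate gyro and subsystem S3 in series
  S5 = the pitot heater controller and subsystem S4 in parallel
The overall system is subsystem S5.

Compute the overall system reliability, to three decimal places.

R(pitot heater controller) = exp(−0.000029 × 4000) = 0.89048
R(rate gyro) = exp(−0.000015 × 4000) = 0.94176
R(autopilot servo) = exp(−0.000010 × 4000) = 0.96079
R(data-bus coupler) = exp(−0.000065 × 4000) = 0.77105
R(attitude reference unit) = exp(−0.000078 × 4000) = 0.73198
R(actuator driver) = exp(−0.000066 × 4000) = 0.76797
Series (autopilot servo and data-bus coupler): 0.96079 × 0.77105 = 0.74082
Series (attitude reference unit and actuator driver): 0.73198 × 0.76797 = 0.56214
Parallel ([0.74082] and [0.56214]): 1 − (1 − 0.74082)(1 − 0.56214) = 0.88652
Series (rate gyro and [0.88652]): 0.94176 × 0.88652 = 0.83489
Parallel (pitot heater controller and [0.83489]): 1 − (1 − 0.89048)(1 − 0.83489) = 0.982

0.982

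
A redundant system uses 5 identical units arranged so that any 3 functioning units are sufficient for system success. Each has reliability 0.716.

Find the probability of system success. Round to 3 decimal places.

0.857

R = Σ_{i=3}^{5} C(5,i) p^i (1−p)^{5−i} with p = 0.716
C(5,3)·0.716^3·0.284^2 = 0.29606
C(5,4)·0.716^4·0.284^1 = 0.37320
C(5,5)·0.716^5·0.284^0 = 0.18818
Sum = 0.857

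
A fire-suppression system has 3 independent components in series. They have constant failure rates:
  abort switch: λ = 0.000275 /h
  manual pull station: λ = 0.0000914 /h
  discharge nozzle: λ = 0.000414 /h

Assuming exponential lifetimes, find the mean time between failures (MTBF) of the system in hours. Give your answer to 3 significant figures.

1280

Series of exponential components: λ_sys = Σ λ_i
λ_sys = 0.000275 + 0.0000914 + 0.000414 = 7.8040e-04 /h
MTBF = 1 / λ_sys = 1280 h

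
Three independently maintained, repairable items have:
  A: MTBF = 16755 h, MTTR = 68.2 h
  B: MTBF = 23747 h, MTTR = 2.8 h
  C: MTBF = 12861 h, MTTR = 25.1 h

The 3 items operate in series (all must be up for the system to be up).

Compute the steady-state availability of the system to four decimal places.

0.9939

A(A) = MTBF/(MTBF+MTTR) = 16755/(16755+68.2) = 0.995946
A(B) = MTBF/(MTBF+MTTR) = 23747/(23747+2.8) = 0.999882
A(C) = MTBF/(MTBF+MTTR) = 12861/(12861+25.1) = 0.998052
Series availability: 0.995946 × 0.999882 × 0.998052 = 0.9939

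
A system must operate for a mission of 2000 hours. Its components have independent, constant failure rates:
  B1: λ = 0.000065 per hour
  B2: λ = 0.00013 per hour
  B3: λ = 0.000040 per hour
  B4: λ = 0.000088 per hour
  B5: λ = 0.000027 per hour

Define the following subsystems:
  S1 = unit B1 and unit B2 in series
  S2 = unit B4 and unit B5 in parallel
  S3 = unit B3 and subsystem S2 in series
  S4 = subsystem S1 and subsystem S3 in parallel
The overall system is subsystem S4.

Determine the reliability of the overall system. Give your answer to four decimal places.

R(B1) = exp(−0.000065 × 2000) = 0.878095
R(B2) = exp(−0.00013 × 2000) = 0.771052
R(B3) = exp(−0.000040 × 2000) = 0.923116
R(B4) = exp(−0.000088 × 2000) = 0.838618
R(B5) = exp(−0.000027 × 2000) = 0.947432
Series (B1 and B2): 0.878095 × 0.771052 = 0.677057
Parallel (B4 and B5): 1 − (1 − 0.838618)(1 − 0.947432) = 0.991516
Series (B3 and [0.991516]): 0.923116 × 0.991516 = 0.915284
Parallel ([0.677057] and [0.915284]): 1 − (1 − 0.677057)(1 − 0.915284) = 0.9726

0.9726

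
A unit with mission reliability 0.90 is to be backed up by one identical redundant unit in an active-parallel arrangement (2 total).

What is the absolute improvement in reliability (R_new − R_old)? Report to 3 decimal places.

0.090

R_before = 0.90
R_after = 1 − (1 − 0.90)^2 = 0.990
ΔR = 0.990 − 0.90 = 0.090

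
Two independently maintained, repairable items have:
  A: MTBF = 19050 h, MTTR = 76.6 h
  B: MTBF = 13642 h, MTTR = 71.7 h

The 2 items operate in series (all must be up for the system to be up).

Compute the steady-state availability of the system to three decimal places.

0.991

A(A) = MTBF/(MTBF+MTTR) = 19050/(19050+76.6) = 0.995995
A(B) = MTBF/(MTBF+MTTR) = 13642/(13642+71.7) = 0.994772
Series availability: 0.995995 × 0.994772 = 0.991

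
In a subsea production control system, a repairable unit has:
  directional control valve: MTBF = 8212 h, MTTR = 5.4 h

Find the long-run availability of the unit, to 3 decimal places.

0.999

A(directional control valve) = MTBF/(MTBF+MTTR) = 8212/(8212+5.4) = 0.999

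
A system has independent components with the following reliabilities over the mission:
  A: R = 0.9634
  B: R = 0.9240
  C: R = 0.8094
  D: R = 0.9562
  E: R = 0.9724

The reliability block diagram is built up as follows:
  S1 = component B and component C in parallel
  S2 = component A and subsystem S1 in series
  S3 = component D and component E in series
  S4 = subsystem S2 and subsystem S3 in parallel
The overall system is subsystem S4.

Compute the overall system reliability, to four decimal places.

0.9965

Parallel (B and C): 1 − (1 − 0.924000)(1 − 0.809400) = 0.985514
Series (A and [0.985514]): 0.963400 × 0.985514 = 0.949444
Series (D and E): 0.956200 × 0.972400 = 0.929809
Parallel ([0.949444] and [0.929809]): 1 − (1 − 0.949444)(1 − 0.929809) = 0.9965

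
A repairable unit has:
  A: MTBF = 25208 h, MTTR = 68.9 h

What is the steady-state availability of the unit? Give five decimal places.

0.99727

A(A) = MTBF/(MTBF+MTTR) = 25208/(25208+68.9) = 0.99727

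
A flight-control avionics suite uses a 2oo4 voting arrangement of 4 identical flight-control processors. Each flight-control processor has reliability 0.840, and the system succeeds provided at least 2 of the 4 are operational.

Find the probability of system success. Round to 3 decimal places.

R = Σ_{i=2}^{4} C(4,i) p^i (1−p)^{4−i} with p = 0.840
C(4,2)·0.840^2·0.160^2 = 0.10838
C(4,3)·0.840^3·0.160^1 = 0.37933
C(4,4)·0.840^4·0.160^0 = 0.49787
Sum = 0.986

0.986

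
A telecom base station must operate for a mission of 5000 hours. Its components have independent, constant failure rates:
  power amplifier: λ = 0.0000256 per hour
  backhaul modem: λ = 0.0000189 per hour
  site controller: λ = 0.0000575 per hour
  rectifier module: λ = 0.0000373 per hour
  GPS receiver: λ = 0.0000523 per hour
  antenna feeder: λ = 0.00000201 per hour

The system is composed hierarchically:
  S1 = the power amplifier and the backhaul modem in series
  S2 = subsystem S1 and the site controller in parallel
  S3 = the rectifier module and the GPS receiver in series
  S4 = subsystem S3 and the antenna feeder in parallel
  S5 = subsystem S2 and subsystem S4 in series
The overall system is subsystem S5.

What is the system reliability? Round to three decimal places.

R(power amplifier) = exp(−0.0000256 × 5000) = 0.87985
R(backhaul modem) = exp(−0.0000189 × 5000) = 0.90983
R(site controller) = exp(−0.0000575 × 5000) = 0.75014
R(rectifier module) = exp(−0.0000373 × 5000) = 0.82986
R(GPS receiver) = exp(−0.0000523 × 5000) = 0.76990
R(antenna feeder) = exp(−0.00000201 × 5000) = 0.99000
Series (power amplifier and backhaul modem): 0.87985 × 0.90983 = 0.80051
Parallel ([0.80051] and site controller): 1 − (1 − 0.80051)(1 − 0.75014) = 0.95016
Series (rectifier module and GPS receiver): 0.82986 × 0.76990 = 0.63891
Parallel ([0.63891] and antenna feeder): 1 − (1 − 0.63891)(1 − 0.99000) = 0.99639
Series ([0.95016] and [0.99639]): 0.95016 × 0.99639 = 0.947

0.947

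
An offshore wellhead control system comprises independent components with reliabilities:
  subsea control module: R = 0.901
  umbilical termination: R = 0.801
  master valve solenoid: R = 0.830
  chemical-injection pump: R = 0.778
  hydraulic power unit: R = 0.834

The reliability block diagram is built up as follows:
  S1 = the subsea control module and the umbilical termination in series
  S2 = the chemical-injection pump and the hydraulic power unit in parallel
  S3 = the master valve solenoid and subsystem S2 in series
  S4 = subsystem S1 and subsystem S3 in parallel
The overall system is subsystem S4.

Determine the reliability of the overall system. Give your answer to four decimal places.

0.9442

Series (subsea control module and umbilical termination): 0.901000 × 0.801000 = 0.721701
Parallel (chemical-injection pump and hydraulic power unit): 1 − (1 − 0.778000)(1 − 0.834000) = 0.963148
Series (master valve solenoid and [0.963148]): 0.830000 × 0.963148 = 0.799413
Parallel ([0.721701] and [0.799413]): 1 − (1 − 0.721701)(1 − 0.799413) = 0.9442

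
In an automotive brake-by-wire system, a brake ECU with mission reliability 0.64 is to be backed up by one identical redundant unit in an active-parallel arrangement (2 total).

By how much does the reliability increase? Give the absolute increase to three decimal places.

0.230

R_before = 0.64
R_after = 1 − (1 − 0.64)^2 = 0.870
ΔR = 0.870 − 0.64 = 0.230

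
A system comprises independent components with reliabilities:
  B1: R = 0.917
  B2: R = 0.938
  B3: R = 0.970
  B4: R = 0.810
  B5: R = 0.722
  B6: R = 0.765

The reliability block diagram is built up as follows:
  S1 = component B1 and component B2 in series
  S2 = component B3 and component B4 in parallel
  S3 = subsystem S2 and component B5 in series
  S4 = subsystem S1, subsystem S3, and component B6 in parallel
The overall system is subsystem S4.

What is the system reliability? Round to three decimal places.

Series (B1 and B2): 0.91700 × 0.93800 = 0.86015
Parallel (B3 and B4): 1 − (1 − 0.97000)(1 − 0.81000) = 0.99430
Series ([0.99430] and B5): 0.99430 × 0.72200 = 0.71788
Parallel ([0.86015], [0.71788], and B6): 1 − (1 − 0.86015)(1 − 0.71788)(1 − 0.76500) = 0.991

0.991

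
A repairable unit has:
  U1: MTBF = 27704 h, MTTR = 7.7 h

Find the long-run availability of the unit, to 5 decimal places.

0.99972

A(U1) = MTBF/(MTBF+MTTR) = 27704/(27704+7.7) = 0.99972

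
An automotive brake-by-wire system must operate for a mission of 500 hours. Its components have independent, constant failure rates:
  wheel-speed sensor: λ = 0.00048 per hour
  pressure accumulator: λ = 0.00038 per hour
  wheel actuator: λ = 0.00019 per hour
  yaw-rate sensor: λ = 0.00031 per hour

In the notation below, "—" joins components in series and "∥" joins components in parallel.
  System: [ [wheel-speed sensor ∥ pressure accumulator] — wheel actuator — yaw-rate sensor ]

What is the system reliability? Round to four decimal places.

R(wheel-speed sensor) = exp(−0.00048 × 500) = 0.786628
R(pressure accumulator) = exp(−0.00038 × 500) = 0.826959
R(wheel actuator) = exp(−0.00019 × 500) = 0.909373
R(yaw-rate sensor) = exp(−0.00031 × 500) = 0.856415
Parallel (wheel-speed sensor and pressure accumulator): 1 − (1 − 0.786628)(1 − 0.826959) = 0.963078
Series ([0.963078], wheel actuator, and yaw-rate sensor): 0.963078 × 0.909373 × 0.856415 = 0.7500

0.7500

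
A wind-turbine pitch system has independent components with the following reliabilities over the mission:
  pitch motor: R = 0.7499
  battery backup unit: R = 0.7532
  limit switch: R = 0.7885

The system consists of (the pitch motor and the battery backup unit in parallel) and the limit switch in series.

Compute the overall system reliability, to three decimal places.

0.740

Parallel (pitch motor and battery backup unit): 1 − (1 − 0.74990)(1 − 0.75320) = 0.93828
Series ([0.93828] and limit switch): 0.93828 × 0.78850 = 0.740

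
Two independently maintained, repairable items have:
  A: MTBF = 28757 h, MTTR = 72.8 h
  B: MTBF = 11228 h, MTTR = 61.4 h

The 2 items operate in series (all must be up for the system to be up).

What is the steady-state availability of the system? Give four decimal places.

A(A) = MTBF/(MTBF+MTTR) = 28757/(28757+72.8) = 0.997475
A(B) = MTBF/(MTBF+MTTR) = 11228/(11228+61.4) = 0.994561
Series availability: 0.997475 × 0.994561 = 0.9920

0.9920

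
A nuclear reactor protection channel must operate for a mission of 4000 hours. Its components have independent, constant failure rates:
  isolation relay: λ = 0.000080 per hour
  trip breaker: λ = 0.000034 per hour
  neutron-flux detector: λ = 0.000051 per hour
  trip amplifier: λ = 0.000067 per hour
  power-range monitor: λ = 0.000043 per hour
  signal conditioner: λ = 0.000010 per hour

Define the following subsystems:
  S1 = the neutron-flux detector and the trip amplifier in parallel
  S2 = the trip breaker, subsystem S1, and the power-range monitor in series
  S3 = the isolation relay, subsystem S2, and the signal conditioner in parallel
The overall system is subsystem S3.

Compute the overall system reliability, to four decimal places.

0.9968

R(isolation relay) = exp(−0.000080 × 4000) = 0.726149
R(trip breaker) = exp(−0.000034 × 4000) = 0.872843
R(neutron-flux detector) = exp(−0.000051 × 4000) = 0.815462
R(trip amplifier) = exp(−0.000067 × 4000) = 0.764908
R(power-range monitor) = exp(−0.000043 × 4000) = 0.841979
R(signal conditioner) = exp(−0.000010 × 4000) = 0.960789
Parallel (neutron-flux detector and trip amplifier): 1 − (1 − 0.815462)(1 − 0.764908) = 0.956617
Series (trip breaker, [0.956617], and power-range monitor): 0.872843 × 0.956617 × 0.841979 = 0.703033
Parallel (isolation relay, [0.703033], and signal conditioner): 1 − (1 − 0.726149)(1 − 0.703033)(1 − 0.960789) = 0.9968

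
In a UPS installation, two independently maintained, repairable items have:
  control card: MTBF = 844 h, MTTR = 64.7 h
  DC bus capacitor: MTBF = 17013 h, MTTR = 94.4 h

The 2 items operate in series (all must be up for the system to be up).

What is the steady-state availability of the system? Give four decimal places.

A(control card) = MTBF/(MTBF+MTTR) = 844/(844+64.7) = 0.928799
A(DC bus capacitor) = MTBF/(MTBF+MTTR) = 17013/(17013+94.4) = 0.994482
Series availability: 0.928799 × 0.994482 = 0.9237

0.9237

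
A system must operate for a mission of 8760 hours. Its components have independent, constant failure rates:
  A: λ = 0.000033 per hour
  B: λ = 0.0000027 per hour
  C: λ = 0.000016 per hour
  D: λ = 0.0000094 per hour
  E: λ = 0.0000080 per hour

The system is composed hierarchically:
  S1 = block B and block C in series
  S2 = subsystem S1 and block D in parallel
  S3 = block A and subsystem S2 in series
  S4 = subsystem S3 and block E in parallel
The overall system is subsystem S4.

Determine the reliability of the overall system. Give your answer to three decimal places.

R(A) = exp(−0.000033 × 8760) = 0.74895
R(B) = exp(−0.0000027 × 8760) = 0.97663
R(C) = exp(−0.000016 × 8760) = 0.86922
R(D) = exp(−0.0000094 × 8760) = 0.92096
R(E) = exp(−0.0000080 × 8760) = 0.93232
Series (B and C): 0.97663 × 0.86922 = 0.84891
Parallel ([0.84891] and D): 1 − (1 − 0.84891)(1 − 0.92096) = 0.98806
Series (A and [0.98806]): 0.74895 × 0.98806 = 0.74001
Parallel ([0.74001] and E): 1 − (1 − 0.74001)(1 − 0.93232) = 0.982

0.982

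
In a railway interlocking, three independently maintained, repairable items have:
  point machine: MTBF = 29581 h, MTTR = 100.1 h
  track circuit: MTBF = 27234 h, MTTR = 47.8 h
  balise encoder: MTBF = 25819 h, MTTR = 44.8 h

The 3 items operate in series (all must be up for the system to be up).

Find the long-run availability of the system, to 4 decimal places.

0.9932

A(point machine) = MTBF/(MTBF+MTTR) = 29581/(29581+100.1) = 0.996627
A(track circuit) = MTBF/(MTBF+MTTR) = 27234/(27234+47.8) = 0.998248
A(balise encoder) = MTBF/(MTBF+MTTR) = 25819/(25819+44.8) = 0.998268
Series availability: 0.996627 × 0.998248 × 0.998268 = 0.9932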